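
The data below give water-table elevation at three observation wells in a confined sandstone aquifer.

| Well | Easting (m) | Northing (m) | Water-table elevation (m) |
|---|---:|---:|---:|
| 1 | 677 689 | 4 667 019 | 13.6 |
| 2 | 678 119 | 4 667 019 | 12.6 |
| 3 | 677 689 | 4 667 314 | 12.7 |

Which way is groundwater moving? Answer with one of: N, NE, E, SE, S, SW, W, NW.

∂h/∂x = (12.6 − 13.6) / (678119 − 677689) = -0.002326
∂h/∂y = (12.7 − 13.6) / (4667314 − 4667019) = -0.003051
Flow = −∇h = (+0.002326 east, +0.003051 north), which points northeast.

NE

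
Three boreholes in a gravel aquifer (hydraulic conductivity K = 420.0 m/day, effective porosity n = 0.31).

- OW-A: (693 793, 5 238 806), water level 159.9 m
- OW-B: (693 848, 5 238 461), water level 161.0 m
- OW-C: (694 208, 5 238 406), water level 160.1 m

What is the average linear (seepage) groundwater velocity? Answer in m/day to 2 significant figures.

6.5 m/day

Differences from OW-A: to OW-B (Δx, Δy, Δh) = (55, -345, +1.1); to OW-C = (415, -400, +0.2).
Solve a·Δx + b·Δy = Δh: det = 55·(-400) − 415·(-345) = 121175.
∂h/∂x = [(+1.1)·(-400) − (+0.2)·(-345)] / 121175 = -0.003062
∂h/∂y = [55·(+0.2) − 415·(+1.1)] / 121175 = -0.003677
|∇h| = √(-0.003062² + -0.003677²) = 0.004785
Seepage velocity v = K·i/n = 420.0 × 0.004785 / 0.31 = 6.483 m/day.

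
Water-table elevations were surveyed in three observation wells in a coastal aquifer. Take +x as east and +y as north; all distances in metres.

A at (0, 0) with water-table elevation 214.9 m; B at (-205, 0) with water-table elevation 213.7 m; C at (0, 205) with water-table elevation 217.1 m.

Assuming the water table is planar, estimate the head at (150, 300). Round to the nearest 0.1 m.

219.0 m

∂h/∂x = (213.7 − 214.9) / (-205 − 0) = +0.005854
∂h/∂y = (217.1 − 214.9) / (205 − 0) = +0.01073
h(150, 300) = 214.9 + (+0.005854)·(150) + (+0.01073)·(300) = 214.9 +0.878 +3.220 = 218.998 m.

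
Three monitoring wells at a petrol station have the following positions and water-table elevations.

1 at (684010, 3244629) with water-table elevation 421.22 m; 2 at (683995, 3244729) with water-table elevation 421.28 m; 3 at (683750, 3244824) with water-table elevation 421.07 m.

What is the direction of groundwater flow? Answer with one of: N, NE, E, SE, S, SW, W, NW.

Taking 1 as reference: 2−1 = (-15, 100, +0.06); 3−1 = (-260, 195, -0.15).
Solve a·Δx + b·Δy = Δh: det = (-15)·195 − (-260)·100 = 23075.
∂h/∂x = [(+0.06)·195 − (-0.15)·100] / 23075 = +0.001157
∂h/∂y = [(-15)·(-0.15) − (-260)·(+0.06)] / 23075 = +0.0007736
Flow = −∇h = (-0.001157 east, -0.0007736 north), which points southwest.

SW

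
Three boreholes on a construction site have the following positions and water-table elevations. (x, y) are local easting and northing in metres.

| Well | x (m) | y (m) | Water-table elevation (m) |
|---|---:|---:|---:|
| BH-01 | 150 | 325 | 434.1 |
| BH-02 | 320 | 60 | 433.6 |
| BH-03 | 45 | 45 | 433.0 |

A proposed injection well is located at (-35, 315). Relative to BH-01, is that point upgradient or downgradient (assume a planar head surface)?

Differences from BH-01: to BH-02 (Δx, Δy, Δh) = (170, -265, -0.5); to BH-03 = (-105, -280, -1.1).
Solve a·Δx + b·Δy = Δh: det = 170·(-280) − (-105)·(-265) = -75425.
∂h/∂x = [(-0.5)·(-280) − (-1.1)·(-265)] / -75425 = +0.002009
∂h/∂y = [170·(-1.1) − (-105)·(-0.5)] / -75425 = +0.003175
Head at (-35, 315) = 434.1 + (+0.002009)·(-185) + (+0.003175)·(-10) = 433.70 m.
That is lower than the 434.1 m at BH-01, so the point is downgradient.

downgradient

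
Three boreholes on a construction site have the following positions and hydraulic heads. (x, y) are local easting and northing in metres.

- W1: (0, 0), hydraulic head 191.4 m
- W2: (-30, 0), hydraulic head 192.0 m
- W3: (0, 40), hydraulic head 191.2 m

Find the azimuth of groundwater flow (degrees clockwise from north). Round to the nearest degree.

076°

∂h/∂x = (192.0 − 191.4) / (-30 − 0) = -0.02000
∂h/∂y = (191.2 − 191.4) / (40 − 0) = -0.005000
Flow direction (−∇h) has components (+0.02000 E, +0.005000 N).
Azimuth = atan2(E, N) = atan2(+0.02000, +0.005000) = 76.0° ≈ 076°.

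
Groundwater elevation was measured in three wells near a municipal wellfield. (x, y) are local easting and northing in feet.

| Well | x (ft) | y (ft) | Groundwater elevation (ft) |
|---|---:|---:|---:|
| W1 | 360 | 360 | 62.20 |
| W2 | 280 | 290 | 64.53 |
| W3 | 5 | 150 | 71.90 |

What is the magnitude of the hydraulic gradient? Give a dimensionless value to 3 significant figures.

0.0244

Differences from W1: to W2 (Δx, Δy, Δh) = (-80, -70, +2.33); to W3 = (-355, -210, +9.70).
Solve a·Δx + b·Δy = Δh: det = (-80)·(-210) − (-355)·(-70) = -8050.
∂h/∂x = [(+2.33)·(-210) − (+9.70)·(-70)] / -8050 = -0.02357
∂h/∂y = [(-80)·(+9.70) − (-355)·(+2.33)] / -8050 = -0.006354
|∇h| = √(-0.02357² + -0.006354²) = 0.02441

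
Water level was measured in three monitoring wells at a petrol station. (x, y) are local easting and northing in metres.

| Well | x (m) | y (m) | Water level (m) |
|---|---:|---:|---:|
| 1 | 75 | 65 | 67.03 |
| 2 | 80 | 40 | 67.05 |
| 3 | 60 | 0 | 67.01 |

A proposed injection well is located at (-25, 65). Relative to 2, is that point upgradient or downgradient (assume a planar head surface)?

Taking 1 as reference: 2−1 = (5, -25, +0.02); 3−1 = (-15, -65, -0.02).
Determinant of the coordinate differences = 5·(-65) − (-15)·(-25) = -700.
∂h/∂x = [(+0.02)·(-65) − (-0.02)·(-25)] / -700 = +0.002571
∂h/∂y = [5·(-0.02) − (-15)·(+0.02)] / -700 = -0.0002857
Head at (-25, 65) = 67.03 + (+0.002571)·(-100) + (-0.0002857)·(0) = 66.77 m.
That is lower than the 67.05 m at 2, so the point is downgradient.

downgradient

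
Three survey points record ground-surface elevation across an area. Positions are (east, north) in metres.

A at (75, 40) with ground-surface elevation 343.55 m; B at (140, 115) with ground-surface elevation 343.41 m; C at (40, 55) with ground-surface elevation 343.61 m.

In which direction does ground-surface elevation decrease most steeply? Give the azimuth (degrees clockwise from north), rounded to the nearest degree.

Three-point gradient (reference A): Δ to B = (65, 75, -0.14), Δ to C = (-35, 15, +0.06).
∂z/∂x = -0.001833, ∂z/∂y = -0.0002778 (det = 3600).
Steepest decrease is along −∇f: components (+0.001833 E, +0.0002778 N).
Azimuth = atan2(+0.001833, +0.0002778) = 81.4° ≈ 081°.

081°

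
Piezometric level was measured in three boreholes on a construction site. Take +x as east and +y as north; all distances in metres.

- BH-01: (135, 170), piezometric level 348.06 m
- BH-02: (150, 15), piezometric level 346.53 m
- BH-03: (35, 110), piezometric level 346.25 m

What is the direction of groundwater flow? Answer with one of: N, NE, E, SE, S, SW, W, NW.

Taking BH-01 as reference: BH-02−BH-01 = (15, -155, -1.53); BH-03−BH-01 = (-100, -60, -1.81).
Solve a·Δx + b·Δy = Δh: det = 15·(-60) − (-100)·(-155) = -16400.
∂h/∂x = [(-1.53)·(-60) − (-1.81)·(-155)] / -16400 = +0.01151
∂h/∂y = [15·(-1.81) − (-100)·(-1.53)] / -16400 = +0.01098
Flow = −∇h = (-0.01151 east, -0.01098 north), which points southwest.

SW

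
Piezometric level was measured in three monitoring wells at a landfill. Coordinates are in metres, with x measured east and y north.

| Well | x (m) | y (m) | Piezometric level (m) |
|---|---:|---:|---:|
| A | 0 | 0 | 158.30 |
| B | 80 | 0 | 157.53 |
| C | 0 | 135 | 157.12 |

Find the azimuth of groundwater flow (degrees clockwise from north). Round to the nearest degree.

048°

∂h/∂x = (157.53 − 158.30) / (80 − 0) = -0.009625
∂h/∂y = (157.12 − 158.30) / (135 − 0) = -0.008741
Flow direction (−∇h) has components (+0.009625 E, +0.008741 N).
Azimuth = atan2(E, N) = atan2(+0.009625, +0.008741) = 47.8° ≈ 048°.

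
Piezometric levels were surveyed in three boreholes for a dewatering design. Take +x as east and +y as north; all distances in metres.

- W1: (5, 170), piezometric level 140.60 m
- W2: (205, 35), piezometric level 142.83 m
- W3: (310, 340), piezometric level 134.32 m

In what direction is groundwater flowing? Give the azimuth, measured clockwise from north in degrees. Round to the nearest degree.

Differences from W1: to W2 (Δx, Δy, Δh) = (200, -135, +2.23); to W3 = (305, 170, -6.28).
Solve a·Δx + b·Δy = Δh: det = 200·170 − 305·(-135) = 75175.
∂h/∂x = [(+2.23)·170 − (-6.28)·(-135)] / 75175 = -0.006235
∂h/∂y = [200·(-6.28) − 305·(+2.23)] / 75175 = -0.02576
Flow direction (−∇h) has components (+0.006235 E, +0.02576 N).
Azimuth = atan2(E, N) = atan2(+0.006235, +0.02576) = 13.6° ≈ 014°.

014°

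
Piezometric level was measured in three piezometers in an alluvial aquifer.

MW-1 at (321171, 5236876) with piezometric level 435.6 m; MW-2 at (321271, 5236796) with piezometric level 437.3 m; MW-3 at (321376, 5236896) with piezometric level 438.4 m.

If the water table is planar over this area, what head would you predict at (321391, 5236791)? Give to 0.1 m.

439.0 m

Taking MW-1 as reference: MW-2−MW-1 = (100, -80, +1.7); MW-3−MW-1 = (205, 20, +2.8).
Determinant of the coordinate differences = 100·20 − 205·(-80) = 18400.
∂h/∂x = [(+1.7)·20 − (+2.8)·(-80)] / 18400 = +0.01402
∂h/∂y = [100·(+2.8) − 205·(+1.7)] / 18400 = -0.003723
h(321391, 5236791) = 435.6 + (+0.01402)·(220) + (-0.003723)·(-85) = 435.6 +3.085 +0.316 = 439.001 m.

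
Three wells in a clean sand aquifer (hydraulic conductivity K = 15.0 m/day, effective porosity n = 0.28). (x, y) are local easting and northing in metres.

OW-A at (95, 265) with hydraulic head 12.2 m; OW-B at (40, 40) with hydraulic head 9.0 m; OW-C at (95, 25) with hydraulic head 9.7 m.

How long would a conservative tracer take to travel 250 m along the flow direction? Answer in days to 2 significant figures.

Taking OW-A as reference: OW-B−OW-A = (-55, -225, -3.2); OW-C−OW-A = (0, -240, -2.5).
Determinant of the coordinate differences = (-55)·(-240) − 0·(-225) = 13200.
∂h/∂x = [(-3.2)·(-240) − (-2.5)·(-225)] / 13200 = +0.01557
∂h/∂y = [(-55)·(-2.5) − 0·(-3.2)] / 13200 = +0.01042
|∇h| = √(0.01557² + 0.01042²) = 0.01874
Seepage velocity v = K·i/n = 15.0 × 0.01874 / 0.28 = 1.004 m/day.
t = 250 / 1.004 = 249 days.

250 days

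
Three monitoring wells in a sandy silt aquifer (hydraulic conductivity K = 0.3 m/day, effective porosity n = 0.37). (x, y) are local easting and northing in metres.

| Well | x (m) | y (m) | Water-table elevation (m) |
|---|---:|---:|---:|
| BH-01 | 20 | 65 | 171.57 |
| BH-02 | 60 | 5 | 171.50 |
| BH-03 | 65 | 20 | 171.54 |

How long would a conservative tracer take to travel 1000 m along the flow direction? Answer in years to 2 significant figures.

Differences from BH-01: to BH-02 (Δx, Δy, Δh) = (40, -60, -0.07); to BH-03 = (45, -45, -0.03).
Determinant of the coordinate differences = 40·(-45) − 45·(-60) = 900.
∂h/∂x = [(-0.07)·(-45) − (-0.03)·(-60)] / 900 = +0.001500
∂h/∂y = [40·(-0.03) − 45·(-0.07)] / 900 = +0.002167
|∇h| = √(0.001500² + 0.002167²) = 0.002636
Seepage velocity v = K·i/n = 0.3 × 0.002636 / 0.37 = 0.002137 m/day.
t = 1000 / 0.002137 = 4.679e+05 days = 1.28e+03 years.

1300 years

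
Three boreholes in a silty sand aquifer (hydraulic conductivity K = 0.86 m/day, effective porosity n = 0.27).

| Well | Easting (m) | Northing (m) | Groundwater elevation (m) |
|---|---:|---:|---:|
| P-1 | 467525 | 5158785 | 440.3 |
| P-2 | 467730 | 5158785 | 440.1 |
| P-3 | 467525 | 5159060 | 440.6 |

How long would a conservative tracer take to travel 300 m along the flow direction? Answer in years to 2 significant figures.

∂h/∂x = (440.1 − 440.3) / (467730 − 467525) = -0.0009756
∂h/∂y = (440.6 − 440.3) / (5159060 − 5158785) = +0.001091
|∇h| = √(-0.0009756² + 0.001091²) = 0.001464
Seepage velocity v = K·i/n = 0.86 × 0.001464 / 0.27 = 0.004663 m/day.
t = 300 / 0.004663 = 6.434e+04 days = 176 years.

180 years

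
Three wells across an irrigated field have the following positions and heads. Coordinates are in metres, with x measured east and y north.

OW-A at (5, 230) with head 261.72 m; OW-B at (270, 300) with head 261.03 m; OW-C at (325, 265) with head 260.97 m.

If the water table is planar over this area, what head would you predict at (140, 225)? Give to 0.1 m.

261.4 m

Taking OW-A as reference: OW-B−OW-A = (265, 70, -0.69); OW-C−OW-A = (320, 35, -0.75).
Solve a·Δx + b·Δy = Δh: det = 265·35 − 320·70 = -13125.
∂h/∂x = [(-0.69)·35 − (-0.75)·70] / -13125 = -0.002160
∂h/∂y = [265·(-0.75) − 320·(-0.69)] / -13125 = -0.001680
h(140, 225) = 261.72 + (-0.002160)·(135) + (-0.001680)·(-5) = 261.72 -0.292 +0.008 = 261.437 m.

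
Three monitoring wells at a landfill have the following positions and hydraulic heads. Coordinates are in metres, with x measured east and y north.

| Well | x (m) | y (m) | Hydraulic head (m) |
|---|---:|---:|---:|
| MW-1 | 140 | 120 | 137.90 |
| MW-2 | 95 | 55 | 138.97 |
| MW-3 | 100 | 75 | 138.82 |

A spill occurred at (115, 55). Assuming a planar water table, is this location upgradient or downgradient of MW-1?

Differences from MW-1: to MW-2 (Δx, Δy, Δh) = (-45, -65, +1.07); to MW-3 = (-40, -45, +0.92).
Determinant of the coordinate differences = (-45)·(-45) − (-40)·(-65) = -575.
∂h/∂x = [(+1.07)·(-45) − (+0.92)·(-65)] / -575 = -0.02026
∂h/∂y = [(-45)·(+0.92) − (-40)·(+1.07)] / -575 = -0.002435
Head at (115, 55) = 137.90 + (-0.02026)·(-25) + (-0.002435)·(-65) = 138.56 m.
That is higher than the 137.90 m at MW-1, so the point is upgradient.

upgradient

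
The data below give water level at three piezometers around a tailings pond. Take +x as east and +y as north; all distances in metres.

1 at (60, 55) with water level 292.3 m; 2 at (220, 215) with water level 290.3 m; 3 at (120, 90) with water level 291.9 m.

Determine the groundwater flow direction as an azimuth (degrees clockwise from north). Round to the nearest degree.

Differences from 1: to 2 (Δx, Δy, Δh) = (160, 160, -2.0); to 3 = (60, 35, -0.4).
Solve a·Δx + b·Δy = Δh: det = 160·35 − 60·160 = -4000.
∂h/∂x = [(-2.0)·35 − (-0.4)·160] / -4000 = +0.001500
∂h/∂y = [160·(-0.4) − 60·(-2.0)] / -4000 = -0.01400
Flow direction (−∇h) has components (-0.001500 E, +0.01400 N).
Azimuth = atan2(E, N) = atan2(-0.001500, +0.01400) = 353.9° ≈ 354°.

354°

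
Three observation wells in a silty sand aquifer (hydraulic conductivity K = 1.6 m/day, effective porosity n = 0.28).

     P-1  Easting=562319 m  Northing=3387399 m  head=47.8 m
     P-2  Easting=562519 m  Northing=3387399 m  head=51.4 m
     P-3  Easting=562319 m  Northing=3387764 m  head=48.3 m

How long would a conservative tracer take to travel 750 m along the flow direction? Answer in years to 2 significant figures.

20 years

∂h/∂x = (51.4 − 47.8) / (562519 − 562319) = +0.01800
∂h/∂y = (48.3 − 47.8) / (3387764 − 3387399) = +0.001370
|∇h| = √(0.01800² + 0.001370²) = 0.01805
Seepage velocity v = K·i/n = 1.6 × 0.01805 / 0.28 = 0.1031 m/day.
t = 750 / 0.1031 = 7274 days = 19.9 years.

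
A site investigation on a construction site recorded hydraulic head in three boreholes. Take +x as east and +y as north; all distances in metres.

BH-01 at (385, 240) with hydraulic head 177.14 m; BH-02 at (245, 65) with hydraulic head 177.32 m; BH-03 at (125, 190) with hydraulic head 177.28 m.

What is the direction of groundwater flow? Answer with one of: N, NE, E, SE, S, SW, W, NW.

NE

Differences from BH-01: to BH-02 (Δx, Δy, Δh) = (-140, -175, +0.18); to BH-03 = (-260, -50, +0.14).
Solve a·Δx + b·Δy = Δh: det = (-140)·(-50) − (-260)·(-175) = -38500.
∂h/∂x = [(+0.18)·(-50) − (+0.14)·(-175)] / -38500 = -0.0004026
∂h/∂y = [(-140)·(+0.14) − (-260)·(+0.18)] / -38500 = -0.0007065
Flow = −∇h = (+0.0004026 east, +0.0007065 north), which points northeast.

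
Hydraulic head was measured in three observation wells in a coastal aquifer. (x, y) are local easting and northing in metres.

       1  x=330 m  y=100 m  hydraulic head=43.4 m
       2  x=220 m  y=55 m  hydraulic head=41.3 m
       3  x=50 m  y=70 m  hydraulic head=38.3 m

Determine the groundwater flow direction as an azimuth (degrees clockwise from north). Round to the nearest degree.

Taking 1 as reference: 2−1 = (-110, -45, -2.1); 3−1 = (-280, -30, -5.1).
Solve a·Δx + b·Δy = Δh: det = (-110)·(-30) − (-280)·(-45) = -9300.
∂h/∂x = [(-2.1)·(-30) − (-5.1)·(-45)] / -9300 = +0.01790
∂h/∂y = [(-110)·(-5.1) − (-280)·(-2.1)] / -9300 = +0.002903
Flow direction (−∇h) has components (-0.01790 E, -0.002903 N).
Azimuth = atan2(E, N) = atan2(-0.01790, -0.002903) = 260.8° ≈ 261°.

261°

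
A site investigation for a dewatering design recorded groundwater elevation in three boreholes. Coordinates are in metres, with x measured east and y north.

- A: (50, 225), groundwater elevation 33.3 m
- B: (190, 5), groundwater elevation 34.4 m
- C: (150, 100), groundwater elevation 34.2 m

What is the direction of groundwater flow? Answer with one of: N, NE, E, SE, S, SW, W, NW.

W

Differences from A: to B (Δx, Δy, Δh) = (140, -220, +1.1); to C = (100, -125, +0.9).
Determinant of the coordinate differences = 140·(-125) − 100·(-220) = 4500.
∂h/∂x = [(+1.1)·(-125) − (+0.9)·(-220)] / 4500 = +0.01344
∂h/∂y = [140·(+0.9) − 100·(+1.1)] / 4500 = +0.003556
Flow = −∇h = (-0.01344 east, -0.003556 north), which points west.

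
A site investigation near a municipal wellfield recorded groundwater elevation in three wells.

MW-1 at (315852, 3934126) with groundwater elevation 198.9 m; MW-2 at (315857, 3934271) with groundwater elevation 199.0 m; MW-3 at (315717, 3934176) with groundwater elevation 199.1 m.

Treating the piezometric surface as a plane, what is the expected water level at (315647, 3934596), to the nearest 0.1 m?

199.5 m

Differences from MW-1: to MW-2 (Δx, Δy, Δh) = (5, 145, +0.1); to MW-3 = (-135, 50, +0.2).
Determinant of the coordinate differences = 5·50 − (-135)·145 = 19825.
∂h/∂x = [(+0.1)·50 − (+0.2)·145] / 19825 = -0.001211
∂h/∂y = [5·(+0.2) − (-135)·(+0.1)] / 19825 = +0.0007314
h(315647, 3934596) = 198.9 + (-0.001211)·(-205) + (+0.0007314)·(470) = 198.9 +0.248 +0.344 = 199.492 m.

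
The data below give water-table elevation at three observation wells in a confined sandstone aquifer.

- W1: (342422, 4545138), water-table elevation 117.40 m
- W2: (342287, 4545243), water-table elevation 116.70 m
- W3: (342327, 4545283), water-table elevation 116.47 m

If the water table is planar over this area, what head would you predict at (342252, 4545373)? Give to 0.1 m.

Taking W1 as reference: W2−W1 = (-135, 105, -0.70); W3−W1 = (-95, 145, -0.93).
Determinant of the coordinate differences = (-135)·145 − (-95)·105 = -9600.
∂h/∂x = [(-0.70)·145 − (-0.93)·105] / -9600 = +0.0004010
∂h/∂y = [(-135)·(-0.93) − (-95)·(-0.70)] / -9600 = -0.006151
h(342252, 4545373) = 117.40 + (+0.0004010)·(-170) + (-0.006151)·(235) = 117.40 -0.068 -1.445 = 115.886 m.

115.9 m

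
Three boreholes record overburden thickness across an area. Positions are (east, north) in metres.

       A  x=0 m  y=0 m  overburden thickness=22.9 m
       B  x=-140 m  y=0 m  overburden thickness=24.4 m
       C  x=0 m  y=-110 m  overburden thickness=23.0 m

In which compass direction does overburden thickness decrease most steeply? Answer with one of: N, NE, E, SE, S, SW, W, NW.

E

∂d/∂x = (24.4 − 22.9) / (-140 − 0) = -0.01071
∂d/∂y = (23.0 − 22.9) / (-110 − 0) = -0.0009091
Steepest decrease is along −∇f = (+0.01071 E, +0.0009091 N) → east.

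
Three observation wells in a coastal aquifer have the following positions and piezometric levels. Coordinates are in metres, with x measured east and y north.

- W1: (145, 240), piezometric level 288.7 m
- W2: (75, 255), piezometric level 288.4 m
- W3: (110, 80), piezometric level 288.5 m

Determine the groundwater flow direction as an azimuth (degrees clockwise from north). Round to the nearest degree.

Three-point gradient (reference W1): Δ to W2 = (-70, 15, -0.3), Δ to W3 = (-35, -160, -0.2).
∂h/∂x = +0.004350, ∂h/∂y = +0.0002985 (det = 11725).
Flow direction (−∇h) has components (-0.004350 E, -0.0002985 N).
Azimuth = atan2(E, N) = atan2(-0.004350, -0.0002985) = 266.1° ≈ 266°.

266°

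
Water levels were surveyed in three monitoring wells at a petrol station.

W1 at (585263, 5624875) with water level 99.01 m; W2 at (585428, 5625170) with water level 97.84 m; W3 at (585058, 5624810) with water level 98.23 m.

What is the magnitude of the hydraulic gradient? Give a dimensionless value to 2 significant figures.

With h = a·x + b·y + c and W1 as origin, the differences give:
  165·a + 295·b = -1.17
  (-205)·a + (-65)·b = -0.78
Eliminate b (×(-65) and ×295, subtract): 49750·a = 306.150 → a = ∂h/∂x = +0.006154
Back-substitute: b = ∂h/∂y = -0.007408.
|∇h| = √(0.006154² + -0.007408²) = 0.009631

0.0096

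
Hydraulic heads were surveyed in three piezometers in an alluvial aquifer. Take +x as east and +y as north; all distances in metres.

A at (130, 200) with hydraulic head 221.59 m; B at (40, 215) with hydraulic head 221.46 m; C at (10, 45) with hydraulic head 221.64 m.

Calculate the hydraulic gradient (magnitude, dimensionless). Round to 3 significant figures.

Differences from A: to B (Δx, Δy, Δh) = (-90, 15, -0.13); to C = (-120, -155, +0.05).
Determinant of the coordinate differences = (-90)·(-155) − (-120)·15 = 15750.
∂h/∂x = [(-0.13)·(-155) − (+0.05)·15] / 15750 = +0.001232
∂h/∂y = [(-90)·(+0.05) − (-120)·(-0.13)] / 15750 = -0.001276
|∇h| = √(0.001232² + -0.001276²) = 0.001774

0.00177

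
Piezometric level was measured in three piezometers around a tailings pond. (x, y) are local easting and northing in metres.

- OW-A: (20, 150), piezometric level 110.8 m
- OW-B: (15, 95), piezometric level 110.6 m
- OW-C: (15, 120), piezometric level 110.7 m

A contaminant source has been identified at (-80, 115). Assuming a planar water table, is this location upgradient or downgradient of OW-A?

With h = a·x + b·y + c and OW-A as origin, the differences give:
  (-5)·a + (-55)·b = -0.2
  (-5)·a + (-30)·b = -0.1
Eliminate b (×(-30) and ×(-55), subtract): -125·a = 0.50 → a = ∂h/∂x = -0.004000
Back-substitute: b = ∂h/∂y = +0.004000.
Head at (-80, 115) = 110.8 + (-0.004000)·(-100) + (+0.004000)·(-35) = 111.06 m.
That is higher than the 110.8 m at OW-A, so the point is upgradient.

upgradient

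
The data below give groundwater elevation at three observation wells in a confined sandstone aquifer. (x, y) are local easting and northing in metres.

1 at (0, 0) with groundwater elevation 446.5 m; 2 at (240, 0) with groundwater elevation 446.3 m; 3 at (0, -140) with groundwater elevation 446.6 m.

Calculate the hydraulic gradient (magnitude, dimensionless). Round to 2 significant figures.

∂h/∂x = (446.3 − 446.5) / (240 − 0) = -0.0008333
∂h/∂y = (446.6 − 446.5) / (-140 − 0) = -0.0007143
|∇h| = √(-0.0008333² + -0.0007143²) = 0.001098

0.0011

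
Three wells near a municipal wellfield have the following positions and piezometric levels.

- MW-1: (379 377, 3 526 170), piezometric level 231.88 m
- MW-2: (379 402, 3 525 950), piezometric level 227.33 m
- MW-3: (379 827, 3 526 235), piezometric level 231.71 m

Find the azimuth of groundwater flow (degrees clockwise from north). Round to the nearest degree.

Differences from MW-1: to MW-2 (Δx, Δy, Δh) = (25, -220, -4.55); to MW-3 = (450, 65, -0.17).
Determinant of the coordinate differences = 25·65 − 450·(-220) = 100625.
∂h/∂x = [(-4.55)·65 − (-0.17)·(-220)] / 100625 = -0.003311
∂h/∂y = [25·(-0.17) − 450·(-4.55)] / 100625 = +0.02031
Flow direction (−∇h) has components (+0.003311 E, -0.02031 N).
Azimuth = atan2(E, N) = atan2(+0.003311, -0.02031) = 170.7° ≈ 171°.

171°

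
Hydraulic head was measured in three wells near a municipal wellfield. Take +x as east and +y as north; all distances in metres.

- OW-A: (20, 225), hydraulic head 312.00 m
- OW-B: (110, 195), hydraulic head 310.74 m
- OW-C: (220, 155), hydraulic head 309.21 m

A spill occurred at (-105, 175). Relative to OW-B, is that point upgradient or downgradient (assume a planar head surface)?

With h = a·x + b·y + c and OW-A as origin, the differences give:
  90·a + (-30)·b = -1.26
  200·a + (-70)·b = -2.79
Eliminate b (×(-70) and ×(-30), subtract): -300·a = 4.500 → a = ∂h/∂x = -0.01500
Back-substitute: b = ∂h/∂y = -0.003000.
Head at (-105, 175) = 312.00 + (-0.01500)·(-125) + (-0.003000)·(-50) = 314.02 m.
That is higher than the 310.74 m at OW-B, so the point is upgradient.

upgradient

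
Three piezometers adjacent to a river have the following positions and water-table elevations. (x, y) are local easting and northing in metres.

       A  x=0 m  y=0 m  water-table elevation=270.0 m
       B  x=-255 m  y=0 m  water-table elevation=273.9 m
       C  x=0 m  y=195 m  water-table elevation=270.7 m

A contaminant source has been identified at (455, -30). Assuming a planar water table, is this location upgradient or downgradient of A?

∂h/∂x = (273.9 − 270.0) / (-255 − 0) = -0.01529
∂h/∂y = (270.7 − 270.0) / (195 − 0) = +0.003590
Head at (455, -30) = 270.0 + (-0.01529)·(455) + (+0.003590)·(-30) = 262.93 m.
That is lower than the 270.0 m at A, so the point is downgradient.

downgradient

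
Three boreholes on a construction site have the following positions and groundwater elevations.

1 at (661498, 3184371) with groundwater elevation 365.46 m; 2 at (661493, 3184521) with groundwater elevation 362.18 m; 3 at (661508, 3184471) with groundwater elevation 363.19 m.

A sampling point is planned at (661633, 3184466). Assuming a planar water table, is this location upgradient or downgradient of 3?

Differences from 1: to 2 (Δx, Δy, Δh) = (-5, 150, -3.28); to 3 = (10, 100, -2.27).
Determinant of the coordinate differences = (-5)·100 − 10·150 = -2000.
∂h/∂x = [(-3.28)·100 − (-2.27)·150] / -2000 = -0.006250
∂h/∂y = [(-5)·(-2.27) − 10·(-3.28)] / -2000 = -0.02207
Head at (661633, 3184466) = 365.46 + (-0.006250)·(135) + (-0.02207)·(95) = 362.52 m.
That is lower than the 363.19 m at 3, so the point is downgradient.

downgradient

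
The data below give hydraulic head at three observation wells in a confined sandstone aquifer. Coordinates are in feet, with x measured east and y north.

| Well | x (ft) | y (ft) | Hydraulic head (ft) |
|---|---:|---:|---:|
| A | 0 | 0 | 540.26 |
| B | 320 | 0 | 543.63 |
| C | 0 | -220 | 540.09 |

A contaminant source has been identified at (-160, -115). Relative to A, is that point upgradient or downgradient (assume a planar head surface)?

downgradient

∂h/∂x = (543.63 − 540.26) / (320 − 0) = +0.01053
∂h/∂y = (540.09 − 540.26) / (-220 − 0) = +0.0007727
Head at (-160, -115) = 540.26 + (+0.01053)·(-160) + (+0.0007727)·(-115) = 538.49 ft.
That is lower than the 540.26 ft at A, so the point is downgradient.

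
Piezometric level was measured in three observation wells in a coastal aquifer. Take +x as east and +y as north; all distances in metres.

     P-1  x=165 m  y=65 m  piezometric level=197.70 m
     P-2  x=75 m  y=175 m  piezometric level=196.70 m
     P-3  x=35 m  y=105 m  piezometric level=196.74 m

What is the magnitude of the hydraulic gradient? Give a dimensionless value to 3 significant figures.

Differences from P-1: to P-2 (Δx, Δy, Δh) = (-90, 110, -1.00); to P-3 = (-130, 40, -0.96).
Determinant of the coordinate differences = (-90)·40 − (-130)·110 = 10700.
∂h/∂x = [(-1.00)·40 − (-0.96)·110] / 10700 = +0.006131
∂h/∂y = [(-90)·(-0.96) − (-130)·(-1.00)] / 10700 = -0.004075
|∇h| = √(0.006131² + -0.004075²) = 0.007362

0.00736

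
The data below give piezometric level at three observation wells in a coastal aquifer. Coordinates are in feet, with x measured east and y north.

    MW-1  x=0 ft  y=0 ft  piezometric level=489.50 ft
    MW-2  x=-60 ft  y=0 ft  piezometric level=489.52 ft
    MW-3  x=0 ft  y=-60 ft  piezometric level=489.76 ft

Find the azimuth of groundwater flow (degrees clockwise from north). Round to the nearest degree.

∂h/∂x = (489.52 − 489.50) / (-60 − 0) = -0.0003333
∂h/∂y = (489.76 − 489.50) / (-60 − 0) = -0.004333
Flow direction (−∇h) has components (+0.0003333 E, +0.004333 N).
Azimuth = atan2(E, N) = atan2(+0.0003333, +0.004333) = 4.4° ≈ 004°.

004°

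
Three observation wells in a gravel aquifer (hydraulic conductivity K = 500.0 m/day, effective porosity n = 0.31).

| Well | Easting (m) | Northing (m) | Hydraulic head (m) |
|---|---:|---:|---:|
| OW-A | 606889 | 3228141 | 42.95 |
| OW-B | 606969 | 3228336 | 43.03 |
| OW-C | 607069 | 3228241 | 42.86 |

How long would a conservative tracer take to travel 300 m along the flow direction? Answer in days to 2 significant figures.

150 days

Taking OW-A as reference: OW-B−OW-A = (80, 195, +0.08); OW-C−OW-A = (180, 100, -0.09).
Determinant of the coordinate differences = 80·100 − 180·195 = -27100.
∂h/∂x = [(+0.08)·100 − (-0.09)·195] / -27100 = -0.0009428
∂h/∂y = [80·(-0.09) − 180·(+0.08)] / -27100 = +0.0007970
|∇h| = √(-0.0009428² + 0.0007970²) = 0.001235
Seepage velocity v = K·i/n = 500.0 × 0.001235 / 0.31 = 1.992 m/day.
t = 300 / 1.992 = 150.6 days.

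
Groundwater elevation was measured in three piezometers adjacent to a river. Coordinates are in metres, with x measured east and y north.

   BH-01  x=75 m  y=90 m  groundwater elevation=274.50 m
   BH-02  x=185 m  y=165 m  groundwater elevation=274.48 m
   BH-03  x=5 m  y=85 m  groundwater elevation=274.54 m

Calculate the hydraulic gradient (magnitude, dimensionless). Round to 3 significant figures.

0.000888

With h = a·x + b·y + c and BH-01 as origin, the differences give:
  110·a + 75·b = -0.02
  (-70)·a + (-5)·b = +0.04
Eliminate b (×(-5) and ×75, subtract): 4700·a = -2.900 → a = ∂h/∂x = -0.0006170
Back-substitute: b = ∂h/∂y = +0.0006383.
|∇h| = √(-0.0006170² + 0.0006383²) = 0.0008878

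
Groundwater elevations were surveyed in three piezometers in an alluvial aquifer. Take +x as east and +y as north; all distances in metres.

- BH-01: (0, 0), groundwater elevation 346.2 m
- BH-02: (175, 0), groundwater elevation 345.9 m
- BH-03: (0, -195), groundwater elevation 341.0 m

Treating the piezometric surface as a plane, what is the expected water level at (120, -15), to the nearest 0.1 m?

345.6 m

∂h/∂x = (345.9 − 346.2) / (175 − 0) = -0.001714
∂h/∂y = (341.0 − 346.2) / (-195 − 0) = +0.02667
h(120, -15) = 346.2 + (-0.001714)·(120) + (+0.02667)·(-15) = 346.2 -0.206 -0.400 = 345.594 m.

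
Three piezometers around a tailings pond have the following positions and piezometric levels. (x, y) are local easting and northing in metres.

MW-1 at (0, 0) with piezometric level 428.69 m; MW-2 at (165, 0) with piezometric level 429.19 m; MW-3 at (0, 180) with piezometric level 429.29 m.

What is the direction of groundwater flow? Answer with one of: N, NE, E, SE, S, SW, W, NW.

∂h/∂x = (429.19 − 428.69) / (165 − 0) = +0.003030
∂h/∂y = (429.29 − 428.69) / (180 − 0) = +0.003333
Flow = −∇h = (-0.003030 east, -0.003333 north), which points southwest.

SW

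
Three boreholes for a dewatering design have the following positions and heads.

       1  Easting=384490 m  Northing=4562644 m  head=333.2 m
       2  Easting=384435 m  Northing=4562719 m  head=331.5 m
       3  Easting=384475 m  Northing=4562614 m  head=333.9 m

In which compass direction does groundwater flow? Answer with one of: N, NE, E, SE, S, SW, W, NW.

N

Taking 1 as reference: 2−1 = (-55, 75, -1.7); 3−1 = (-15, -30, +0.7).
Solve a·Δx + b·Δy = Δh: det = (-55)·(-30) − (-15)·75 = 2775.
∂h/∂x = [(-1.7)·(-30) − (+0.7)·75] / 2775 = -0.0005405
∂h/∂y = [(-55)·(+0.7) − (-15)·(-1.7)] / 2775 = -0.02306
Flow = −∇h = (+0.0005405 east, +0.02306 north), which points north.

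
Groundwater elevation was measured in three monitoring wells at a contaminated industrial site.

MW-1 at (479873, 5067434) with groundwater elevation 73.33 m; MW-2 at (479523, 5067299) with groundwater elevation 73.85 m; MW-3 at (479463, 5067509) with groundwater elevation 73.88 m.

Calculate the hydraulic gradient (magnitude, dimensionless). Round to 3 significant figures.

With h = a·x + b·y + c and MW-1 as origin, the differences give:
  (-350)·a + (-135)·b = +0.52
  (-410)·a + 75·b = +0.55
Eliminate b (×75 and ×(-135), subtract): -81600·a = 113.250 → a = ∂h/∂x = -0.001388
Back-substitute: b = ∂h/∂y = -0.0002537.
|∇h| = √(-0.001388² + -0.0002537²) = 0.001411

0.00141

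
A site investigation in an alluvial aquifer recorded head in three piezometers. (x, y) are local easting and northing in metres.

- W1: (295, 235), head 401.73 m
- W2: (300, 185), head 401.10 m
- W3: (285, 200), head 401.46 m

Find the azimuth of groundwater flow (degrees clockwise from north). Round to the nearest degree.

132°

Taking W1 as reference: W2−W1 = (5, -50, -0.63); W3−W1 = (-10, -35, -0.27).
Solve a·Δx + b·Δy = Δh: det = 5·(-35) − (-10)·(-50) = -675.
∂h/∂x = [(-0.63)·(-35) − (-0.27)·(-50)] / -675 = -0.01267
∂h/∂y = [5·(-0.27) − (-10)·(-0.63)] / -675 = +0.01133
Flow direction (−∇h) has components (+0.01267 E, -0.01133 N).
Azimuth = atan2(E, N) = atan2(+0.01267, -0.01133) = 131.8° ≈ 132°.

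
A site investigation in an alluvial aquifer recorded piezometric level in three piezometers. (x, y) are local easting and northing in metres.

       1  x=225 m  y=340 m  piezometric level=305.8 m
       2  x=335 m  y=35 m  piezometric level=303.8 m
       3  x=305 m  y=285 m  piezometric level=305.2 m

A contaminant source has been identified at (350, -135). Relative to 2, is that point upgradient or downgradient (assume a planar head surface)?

downgradient

Differences from 1: to 2 (Δx, Δy, Δh) = (110, -305, -2.0); to 3 = (80, -55, -0.6).
Solve a·Δx + b·Δy = Δh: det = 110·(-55) − 80·(-305) = 18350.
∂h/∂x = [(-2.0)·(-55) − (-0.6)·(-305)] / 18350 = -0.003978
∂h/∂y = [110·(-0.6) − 80·(-2.0)] / 18350 = +0.005123
Head at (350, -135) = 305.8 + (-0.003978)·(125) + (+0.005123)·(-475) = 302.87 m.
That is lower than the 303.8 m at 2, so the point is downgradient.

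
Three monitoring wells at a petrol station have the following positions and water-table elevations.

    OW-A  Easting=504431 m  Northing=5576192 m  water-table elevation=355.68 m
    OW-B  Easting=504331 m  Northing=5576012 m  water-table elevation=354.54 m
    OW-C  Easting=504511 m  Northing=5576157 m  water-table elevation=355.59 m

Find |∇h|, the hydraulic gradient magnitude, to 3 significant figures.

Differences from OW-A: to OW-B (Δx, Δy, Δh) = (-100, -180, -1.14); to OW-C = (80, -35, -0.09).
Solve a·Δx + b·Δy = Δh: det = (-100)·(-35) − 80·(-180) = 17900.
∂h/∂x = [(-1.14)·(-35) − (-0.09)·(-180)] / 17900 = +0.001324
∂h/∂y = [(-100)·(-0.09) − 80·(-1.14)] / 17900 = +0.005598
|∇h| = √(0.001324² + 0.005598²) = 0.005752

0.00575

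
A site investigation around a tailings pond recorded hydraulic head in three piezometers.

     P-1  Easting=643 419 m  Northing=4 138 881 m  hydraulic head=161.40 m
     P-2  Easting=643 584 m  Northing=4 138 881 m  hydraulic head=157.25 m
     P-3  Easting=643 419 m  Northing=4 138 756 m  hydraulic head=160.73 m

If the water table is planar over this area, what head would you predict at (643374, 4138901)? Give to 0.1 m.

162.6 m

∂h/∂x = (157.25 − 161.40) / (643584 − 643419) = -0.02515
∂h/∂y = (160.73 − 161.40) / (4138756 − 4138881) = +0.005360
h(643374, 4138901) = 161.40 + (-0.02515)·(-45) + (+0.005360)·(20) = 161.40 +1.132 +0.107 = 162.639 m.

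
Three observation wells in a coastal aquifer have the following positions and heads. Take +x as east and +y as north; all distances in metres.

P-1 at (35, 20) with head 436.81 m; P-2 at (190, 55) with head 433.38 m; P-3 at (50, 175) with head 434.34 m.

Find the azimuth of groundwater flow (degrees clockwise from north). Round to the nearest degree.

053°

With h = a·x + b·y + c and P-1 as origin, the differences give:
  155·a + 35·b = -3.43
  15·a + 155·b = -2.47
Eliminate b (×155 and ×35, subtract): 23500·a = -445.200 → a = ∂h/∂x = -0.01894
Back-substitute: b = ∂h/∂y = -0.01410.
Flow direction (−∇h) has components (+0.01894 E, +0.01410 N).
Azimuth = atan2(E, N) = atan2(+0.01894, +0.01410) = 53.3° ≈ 053°.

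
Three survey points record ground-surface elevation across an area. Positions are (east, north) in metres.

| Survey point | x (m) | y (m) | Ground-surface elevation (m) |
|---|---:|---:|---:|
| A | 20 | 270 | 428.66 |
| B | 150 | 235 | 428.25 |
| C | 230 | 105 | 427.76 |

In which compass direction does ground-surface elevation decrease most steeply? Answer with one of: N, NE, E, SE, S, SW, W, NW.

SE

Differences from A: to B (Δx, Δy, Δh) = (130, -35, -0.41); to C = (210, -165, -0.90).
Solve a·Δx + b·Δy = Δz: det = 130·(-165) − 210·(-35) = -14100.
∂z/∂x = [(-0.41)·(-165) − (-0.90)·(-35)] / -14100 = -0.002564
∂z/∂y = [130·(-0.90) − 210·(-0.41)] / -14100 = +0.002191
Steepest decrease is along −∇f = (+0.002564 E, -0.002191 N) → southeast.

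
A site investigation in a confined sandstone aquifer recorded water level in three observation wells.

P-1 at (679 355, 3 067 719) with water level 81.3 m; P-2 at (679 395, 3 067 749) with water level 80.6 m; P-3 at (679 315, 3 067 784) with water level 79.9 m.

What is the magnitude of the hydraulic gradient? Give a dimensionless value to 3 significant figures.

With h = a·x + b·y + c and P-1 as origin, the differences give:
  40·a + 30·b = -0.7
  (-40)·a + 65·b = -1.4
Eliminate b (×65 and ×30, subtract): 3800·a = -3.50 → a = ∂h/∂x = -0.0009211
Back-substitute: b = ∂h/∂y = -0.02211.
|∇h| = √(-0.0009211² + -0.02211²) = 0.02213

0.0221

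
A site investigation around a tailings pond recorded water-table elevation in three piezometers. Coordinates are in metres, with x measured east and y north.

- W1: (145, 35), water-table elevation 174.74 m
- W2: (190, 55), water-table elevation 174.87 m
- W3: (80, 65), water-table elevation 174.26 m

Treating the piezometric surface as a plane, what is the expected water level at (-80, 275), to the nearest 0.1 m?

172.4 m

With h = a·x + b·y + c and W1 as origin, the differences give:
  45·a + 20·b = +0.13
  (-65)·a + 30·b = -0.48
Eliminate b (×30 and ×20, subtract): 2650·a = 13.500 → a = ∂h/∂x = +0.005094
Back-substitute: b = ∂h/∂y = -0.004962.
h(-80, 275) = 174.74 + (+0.005094)·(-225) + (-0.004962)·(240) = 174.74 -1.146 -1.191 = 172.403 m.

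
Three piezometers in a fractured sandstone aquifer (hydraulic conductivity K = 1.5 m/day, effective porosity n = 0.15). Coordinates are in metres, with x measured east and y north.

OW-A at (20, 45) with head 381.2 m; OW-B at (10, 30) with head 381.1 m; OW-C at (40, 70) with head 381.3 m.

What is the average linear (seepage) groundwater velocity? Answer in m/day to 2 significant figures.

0.28 m/day

Three-point gradient (reference OW-A): Δ to OW-B = (-10, -15, -0.1), Δ to OW-C = (20, 25, +0.1).
∂h/∂x = -0.02000, ∂h/∂y = +0.02000 (det = 50).
|∇h| = √(-0.02000² + 0.02000²) = 0.02828
Seepage velocity v = K·i/n = 1.5 × 0.02828 / 0.15 = 0.2828 m/day.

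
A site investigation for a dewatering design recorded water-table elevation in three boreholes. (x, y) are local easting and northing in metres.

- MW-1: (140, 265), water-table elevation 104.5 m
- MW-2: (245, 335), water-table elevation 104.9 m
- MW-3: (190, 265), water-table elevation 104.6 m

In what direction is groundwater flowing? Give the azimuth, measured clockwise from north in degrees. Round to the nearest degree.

Differences from MW-1: to MW-2 (Δx, Δy, Δh) = (105, 70, +0.4); to MW-3 = (50, 0, +0.1).
Determinant of the coordinate differences = 105·0 − 50·70 = -3500.
∂h/∂x = [(+0.4)·0 − (+0.1)·70] / -3500 = +0.002000
∂h/∂y = [105·(+0.1) − 50·(+0.4)] / -3500 = +0.002714
Flow direction (−∇h) has components (-0.002000 E, -0.002714 N).
Azimuth = atan2(E, N) = atan2(-0.002000, -0.002714) = 216.4° ≈ 216°.

216°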